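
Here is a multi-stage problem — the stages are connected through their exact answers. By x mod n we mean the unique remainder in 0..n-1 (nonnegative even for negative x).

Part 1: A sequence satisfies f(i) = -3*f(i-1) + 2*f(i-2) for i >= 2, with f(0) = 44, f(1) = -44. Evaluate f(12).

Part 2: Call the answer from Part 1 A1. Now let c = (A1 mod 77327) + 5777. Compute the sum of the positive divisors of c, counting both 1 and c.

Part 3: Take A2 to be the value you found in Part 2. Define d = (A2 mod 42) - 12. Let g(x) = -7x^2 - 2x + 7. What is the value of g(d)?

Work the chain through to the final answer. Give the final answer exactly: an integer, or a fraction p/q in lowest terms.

Part 1: f(2) = -3*(-44) + 2*(44) = 220; iterating: f(2)=220, f(3)=-748, f(4)=2684, f(5)=-9548, f(6)=34012, f(7)=-121132, f(8)=431420, f(9)=-1536524, f(10)=5472412, f(11)=-19490284, f(12)=69415676; answer 69415676
Part 2: A1 = 69415676; c = 59134; 59134 = 2 * 29567; sigma = (1 + 2) * (1 + 29567) = 3 * 29568 = 88704; answer 88704
Part 3: A2 = 88704; d = -12; -7*(-12)^2 - 2*(-12)^1 + 7 = (-1008) + (24) + (7) = -977; answer -977

-977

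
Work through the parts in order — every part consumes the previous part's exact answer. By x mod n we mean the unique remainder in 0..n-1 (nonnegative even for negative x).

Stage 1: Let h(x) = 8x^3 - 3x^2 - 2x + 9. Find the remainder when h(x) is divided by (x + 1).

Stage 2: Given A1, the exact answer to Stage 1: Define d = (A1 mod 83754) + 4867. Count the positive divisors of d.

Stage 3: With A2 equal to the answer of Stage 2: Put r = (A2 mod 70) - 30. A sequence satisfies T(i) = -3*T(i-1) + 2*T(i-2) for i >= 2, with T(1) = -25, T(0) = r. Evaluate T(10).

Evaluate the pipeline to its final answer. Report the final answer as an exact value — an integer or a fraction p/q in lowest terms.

Stage 1: remainder = value at the root: 8*(-1)^3 - 3*(-1)^2 - 2*(-1)^1 + 9 = (-8) + (-3) + (2) + (9) = 0; answer 0
Stage 2: A1 = 0; d = 4867; 4867 = 31 * 157; number of divisors = (1+1) * (1+1) = 4; answer 4
Stage 3: A2 = 4; r = -26; T(2) = -3*(-25) + 2*(-26) = 23; iterating: T(2)=23, T(3)=-119, T(4)=403, T(5)=-1447, T(6)=5147, T(7)=-18335, T(8)=65299, T(9)=-232567, T(10)=828299; answer 828299

828299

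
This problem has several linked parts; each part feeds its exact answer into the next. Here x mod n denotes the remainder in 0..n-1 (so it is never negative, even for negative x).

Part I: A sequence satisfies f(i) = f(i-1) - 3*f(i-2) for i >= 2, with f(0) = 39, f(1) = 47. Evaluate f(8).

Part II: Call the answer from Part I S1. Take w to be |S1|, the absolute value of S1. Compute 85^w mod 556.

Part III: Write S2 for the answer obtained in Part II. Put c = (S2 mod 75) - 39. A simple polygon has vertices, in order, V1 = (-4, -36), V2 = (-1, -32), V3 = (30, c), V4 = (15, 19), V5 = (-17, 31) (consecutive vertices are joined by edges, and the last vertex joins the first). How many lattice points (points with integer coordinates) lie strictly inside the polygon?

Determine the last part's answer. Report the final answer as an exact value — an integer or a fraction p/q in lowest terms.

1642

Part I: f(2) = 1*(47) - 3*(39) = -70; iterating: f(2)=-70, f(3)=-211, f(4)=-1, f(5)=632, f(6)=635, f(7)=-1261, f(8)=-3166; answer -3166
Part II: S1 = -3166; w = 3166; squarings mod 556: 85^1=85, 85^2=553, 85^4=9, 85^8=81, 85^16=445, 85^32=89, 85^64=137, 85^128=421, 85^256=433, 85^512=117, 85^1024=345, 85^2048=41; 85^3166 = 85^2 * 85^4 * 85^8 * 85^16 * 85^64 * 85^1024 * 85^2048 = 405 (mod 556); answer 405
Part III: S2 = 405; c = -9; cross terms: (-4*-32 - -1*-36)=92, (-1*-9 - 30*-32)=969, (30*19 - 15*-9)=705, (15*31 - -17*19)=788, (-17*-36 - -4*31)=736; twice the area = |3290| = 3290; area = 1645; boundary points = 1 + 1 + 1 + 4 + 1 = 8; strictly interior points = area - boundary/2 + 1 = 1642; answer 1642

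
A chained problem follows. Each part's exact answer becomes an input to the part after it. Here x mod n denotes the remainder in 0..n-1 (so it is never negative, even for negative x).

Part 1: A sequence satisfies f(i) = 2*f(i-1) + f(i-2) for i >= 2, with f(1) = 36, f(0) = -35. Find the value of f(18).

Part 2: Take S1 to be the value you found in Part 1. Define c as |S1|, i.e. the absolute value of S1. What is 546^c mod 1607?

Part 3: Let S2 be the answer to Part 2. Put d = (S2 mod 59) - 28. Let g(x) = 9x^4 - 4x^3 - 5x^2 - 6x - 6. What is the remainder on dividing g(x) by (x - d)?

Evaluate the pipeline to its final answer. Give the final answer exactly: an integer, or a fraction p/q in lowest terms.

1710948

Part 1: f(2) = 2*(36) + 1*(-35) = 37; iterating: f(2)=37, f(3)=110, f(4)=257, f(5)=624, f(6)=1505, f(7)=3634, f(8)=8773, f(9)=21180, f(10)=51133, f(11)=123446, f(12)=298025, f(13)=719496, f(14)=1737017, f(15)=4193530, f(16)=10124077, f(17)=24441684, f(18)=59007445; answer 59007445
Part 2: S1 = 59007445; c = 59007445; squarings mod 1607: 546^1=546, 546^2=821, 546^4=708, 546^8=1487, 546^16=1544, 546^32=755, 546^64=1147, 546^128=1083, 546^256=1386, 546^512=631, 546^1024=1232, 546^2048=816, 546^4096=558, 546^8192=1213, 546^16384=964, 546^32768=450, 546^65536=18, 546^131072=324, 546^262144=521, 546^524288=1465, 546^1048576=880, 546^2097152=1433, 546^4194304=1350, 546^8388608=162, 546^16777216=532, 546^33554432=192; 546^59007445 = 546^1 * 546^4 * 546^16 * 546^64 * 546^128 * 546^256 * 546^8192 * 546^16384 * 546^262144 * 546^8388608 * 546^16777216 * 546^33554432 = 108 (mod 1607); answer 108
Part 3: S2 = 108; d = 21; remainder = value at the root: 9*(21)^4 - 4*(21)^3 - 5*(21)^2 - 6*(21)^1 - 6 = (1750329) + (-37044) + (-2205) + (-126) + (-6) = 1710948; answer 1710948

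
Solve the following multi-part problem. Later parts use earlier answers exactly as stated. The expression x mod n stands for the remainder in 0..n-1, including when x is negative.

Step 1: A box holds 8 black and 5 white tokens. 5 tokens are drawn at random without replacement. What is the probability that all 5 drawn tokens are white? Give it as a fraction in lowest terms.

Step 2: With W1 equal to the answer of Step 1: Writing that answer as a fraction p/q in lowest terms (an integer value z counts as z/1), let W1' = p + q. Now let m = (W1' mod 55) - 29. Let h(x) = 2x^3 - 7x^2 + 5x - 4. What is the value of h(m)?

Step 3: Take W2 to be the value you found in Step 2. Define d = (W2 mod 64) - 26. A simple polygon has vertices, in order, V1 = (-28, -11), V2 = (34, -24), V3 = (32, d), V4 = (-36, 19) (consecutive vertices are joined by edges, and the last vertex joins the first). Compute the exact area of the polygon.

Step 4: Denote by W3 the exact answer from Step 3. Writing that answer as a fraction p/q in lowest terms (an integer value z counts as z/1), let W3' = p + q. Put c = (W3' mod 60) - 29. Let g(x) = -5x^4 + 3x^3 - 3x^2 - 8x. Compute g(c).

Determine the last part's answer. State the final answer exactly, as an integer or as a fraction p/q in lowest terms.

-2600559

Step 1: total draws C(13,5) = 1287; favorable C(5,5) = 1; P = 1/1287; answer 1/1287
Step 2: W1 = 1/1287; threaded value p + q = 1288; m = -6; 2*(-6)^3 - 7*(-6)^2 + 5*(-6)^1 - 4 = (-432) + (-252) + (-30) + (-4) = -718; answer -718
Step 3: W2 = -718; d = 24; cross terms: (-28*-24 - 34*-11)=1046, (34*24 - 32*-24)=1584, (32*19 - -36*24)=1472, (-36*-11 - -28*19)=928; twice the area = |5030| = 5030; area = 2515; answer 2515
Step 4: W3 = 2515; threaded value p + q = 2516; c = 27; -5*(27)^4 + 3*(27)^3 - 3*(27)^2 - 8*(27)^1 = (-2657205) + (59049) + (-2187) + (-216) = -2600559; answer -2600559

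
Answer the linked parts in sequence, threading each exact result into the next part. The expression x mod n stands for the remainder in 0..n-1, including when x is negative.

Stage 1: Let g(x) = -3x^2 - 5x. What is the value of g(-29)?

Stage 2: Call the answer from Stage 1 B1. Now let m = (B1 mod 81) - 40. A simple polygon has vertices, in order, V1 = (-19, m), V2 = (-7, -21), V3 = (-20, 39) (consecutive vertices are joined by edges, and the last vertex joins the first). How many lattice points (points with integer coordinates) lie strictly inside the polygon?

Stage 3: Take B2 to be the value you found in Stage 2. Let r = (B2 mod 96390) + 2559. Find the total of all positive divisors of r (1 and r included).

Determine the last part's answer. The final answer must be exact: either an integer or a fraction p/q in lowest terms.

Stage 1: -3*(-29)^2 - 5*(-29)^1 = (-2523) + (145) = -2378; answer -2378
Stage 2: B1 = -2378; m = 12; cross terms: (-19*-21 - -7*12)=483, (-7*39 - -20*-21)=-693, (-20*12 - -19*39)=501; twice the area = |291| = 291; area = 291/2; boundary points = 3 + 1 + 1 = 5; strictly interior points = area - boundary/2 + 1 = 144; answer 144
Stage 3: B2 = 144; r = 2703; 2703 = 3 * 17 * 53; sigma = (1 + 3) * (1 + 17) * (1 + 53) = 4 * 18 * 54 = 3888; answer 3888

3888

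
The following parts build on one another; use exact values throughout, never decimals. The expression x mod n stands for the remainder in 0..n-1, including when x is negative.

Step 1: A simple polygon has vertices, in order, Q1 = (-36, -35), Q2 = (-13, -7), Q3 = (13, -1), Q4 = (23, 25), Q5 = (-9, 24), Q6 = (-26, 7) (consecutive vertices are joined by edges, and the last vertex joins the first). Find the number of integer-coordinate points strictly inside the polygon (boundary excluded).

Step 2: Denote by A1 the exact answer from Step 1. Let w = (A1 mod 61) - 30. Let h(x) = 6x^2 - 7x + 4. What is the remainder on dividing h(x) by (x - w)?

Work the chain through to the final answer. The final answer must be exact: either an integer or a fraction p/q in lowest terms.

Step 1: cross terms: (-36*-7 - -13*-35)=-203, (-13*-1 - 13*-7)=104, (13*25 - 23*-1)=348, (23*24 - -9*25)=777, (-9*7 - -26*24)=561, (-26*-35 - -36*7)=1162; twice the area = |2749| = 2749; area = 2749/2; boundary points = 1 + 2 + 2 + 1 + 17 + 2 = 25; strictly interior points = area - boundary/2 + 1 = 1363; answer 1363
Step 2: A1 = 1363; w = -9; remainder = value at the root: 6*(-9)^2 - 7*(-9)^1 + 4 = (486) + (63) + (4) = 553; answer 553

553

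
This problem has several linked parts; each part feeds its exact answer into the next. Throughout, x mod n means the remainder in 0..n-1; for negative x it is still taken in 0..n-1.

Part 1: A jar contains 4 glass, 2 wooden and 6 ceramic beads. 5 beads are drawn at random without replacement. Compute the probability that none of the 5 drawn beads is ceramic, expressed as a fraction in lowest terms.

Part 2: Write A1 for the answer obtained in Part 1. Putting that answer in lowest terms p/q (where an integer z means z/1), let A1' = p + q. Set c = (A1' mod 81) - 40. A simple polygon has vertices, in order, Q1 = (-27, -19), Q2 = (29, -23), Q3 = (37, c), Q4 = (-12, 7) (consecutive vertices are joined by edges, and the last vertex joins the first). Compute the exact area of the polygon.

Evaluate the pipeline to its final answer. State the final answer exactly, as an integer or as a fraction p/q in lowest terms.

Part 1: total draws C(12,5) = 792; favorable C(6,5) = 6; P = 1/132; answer 1/132
Part 2: A1 = 1/132; threaded value p + q = 133; c = 12; cross terms: (-27*-23 - 29*-19)=1172, (29*12 - 37*-23)=1199, (37*7 - -12*12)=403, (-12*-19 - -27*7)=417; twice the area = |3191| = 3191; area = 3191/2; answer 3191/2

3191/2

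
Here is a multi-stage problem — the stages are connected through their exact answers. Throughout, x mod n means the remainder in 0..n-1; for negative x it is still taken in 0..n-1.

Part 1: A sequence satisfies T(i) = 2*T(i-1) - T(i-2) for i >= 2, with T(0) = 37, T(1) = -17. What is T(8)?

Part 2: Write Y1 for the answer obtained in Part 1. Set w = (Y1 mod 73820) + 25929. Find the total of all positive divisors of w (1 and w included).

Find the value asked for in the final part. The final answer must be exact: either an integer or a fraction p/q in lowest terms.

205920

Part 1: T(2) = 2*(-17) - 1*(37) = -71; iterating: T(2)=-71, T(3)=-125, T(4)=-179, T(5)=-233, T(6)=-287, T(7)=-341, T(8)=-395; answer -395
Part 2: Y1 = -395; w = 99354; 99354 = 2 * 3 * 29 * 571; sigma = (1 + 2) * (1 + 3) * (1 + 29) * (1 + 571) = 3 * 4 * 30 * 572 = 205920; answer 205920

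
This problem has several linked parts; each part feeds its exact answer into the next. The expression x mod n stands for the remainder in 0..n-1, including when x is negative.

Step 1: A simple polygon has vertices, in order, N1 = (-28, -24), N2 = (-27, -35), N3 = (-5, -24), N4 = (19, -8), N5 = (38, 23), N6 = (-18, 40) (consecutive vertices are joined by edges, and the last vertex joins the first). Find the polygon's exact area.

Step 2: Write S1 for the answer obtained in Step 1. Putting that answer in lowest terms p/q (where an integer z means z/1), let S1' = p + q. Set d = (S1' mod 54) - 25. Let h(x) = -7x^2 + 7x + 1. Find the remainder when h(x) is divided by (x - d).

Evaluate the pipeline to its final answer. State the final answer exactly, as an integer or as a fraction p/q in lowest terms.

Step 1: cross terms: (-28*-35 - -27*-24)=332, (-27*-24 - -5*-35)=473, (-5*-8 - 19*-24)=496, (19*23 - 38*-8)=741, (38*40 - -18*23)=1934, (-18*-24 - -28*40)=1552; twice the area = |5528| = 5528; area = 2764; answer 2764
Step 2: S1 = 2764; threaded value p + q = 2765; d = -14; remainder = value at the root: -7*(-14)^2 + 7*(-14)^1 + 1 = (-1372) + (-98) + (1) = -1469; answer -1469

-1469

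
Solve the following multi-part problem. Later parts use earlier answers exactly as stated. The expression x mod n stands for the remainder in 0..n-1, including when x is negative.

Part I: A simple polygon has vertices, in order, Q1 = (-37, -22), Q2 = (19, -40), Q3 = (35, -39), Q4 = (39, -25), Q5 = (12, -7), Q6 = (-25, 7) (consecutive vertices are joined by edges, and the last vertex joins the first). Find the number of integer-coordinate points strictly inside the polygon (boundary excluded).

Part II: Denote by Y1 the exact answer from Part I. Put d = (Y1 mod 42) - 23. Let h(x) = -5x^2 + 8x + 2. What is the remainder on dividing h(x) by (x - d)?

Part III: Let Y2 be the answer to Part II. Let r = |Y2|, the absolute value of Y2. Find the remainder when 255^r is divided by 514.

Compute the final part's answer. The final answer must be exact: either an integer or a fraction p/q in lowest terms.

Part I: cross terms: (-37*-40 - 19*-22)=1898, (19*-39 - 35*-40)=659, (35*-25 - 39*-39)=646, (39*-7 - 12*-25)=27, (12*7 - -25*-7)=-91, (-25*-22 - -37*7)=809; twice the area = |3948| = 3948; area = 1974; boundary points = 2 + 1 + 2 + 9 + 1 + 1 = 16; strictly interior points = area - boundary/2 + 1 = 1967; answer 1967
Part II: Y1 = 1967; d = 12; remainder = value at the root: -5*(12)^2 + 8*(12)^1 + 2 = (-720) + (96) + (2) = -622; answer -622
Part III: Y2 = -622; r = 622; squarings mod 514: 255^1=255, 255^2=261, 255^4=273, 255^8=513, 255^16=1, 255^32=1, 255^64=1, 255^128=1, 255^256=1, 255^512=1; 255^622 = 255^2 * 255^4 * 255^8 * 255^32 * 255^64 * 255^512 = 193 (mod 514); answer 193

193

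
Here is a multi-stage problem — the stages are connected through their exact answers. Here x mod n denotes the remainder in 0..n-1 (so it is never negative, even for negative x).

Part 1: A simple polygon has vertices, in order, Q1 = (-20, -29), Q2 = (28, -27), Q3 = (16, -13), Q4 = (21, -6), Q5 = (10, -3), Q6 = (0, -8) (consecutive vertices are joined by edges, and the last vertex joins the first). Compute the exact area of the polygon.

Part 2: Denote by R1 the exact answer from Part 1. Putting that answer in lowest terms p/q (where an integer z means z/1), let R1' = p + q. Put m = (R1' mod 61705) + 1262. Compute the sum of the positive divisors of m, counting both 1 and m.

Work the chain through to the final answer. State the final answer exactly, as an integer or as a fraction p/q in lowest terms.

Part 1: cross terms: (-20*-27 - 28*-29)=1352, (28*-13 - 16*-27)=68, (16*-6 - 21*-13)=177, (21*-3 - 10*-6)=-3, (10*-8 - 0*-3)=-80, (0*-29 - -20*-8)=-160; twice the area = |1354| = 1354; area = 677; answer 677
Part 2: R1 = 677; threaded value p + q = 678; m = 1940; 1940 = 2^2 * 5 * 97; sigma = (1 + 2 + 4) * (1 + 5) * (1 + 97) = 7 * 6 * 98 = 4116; answer 4116

4116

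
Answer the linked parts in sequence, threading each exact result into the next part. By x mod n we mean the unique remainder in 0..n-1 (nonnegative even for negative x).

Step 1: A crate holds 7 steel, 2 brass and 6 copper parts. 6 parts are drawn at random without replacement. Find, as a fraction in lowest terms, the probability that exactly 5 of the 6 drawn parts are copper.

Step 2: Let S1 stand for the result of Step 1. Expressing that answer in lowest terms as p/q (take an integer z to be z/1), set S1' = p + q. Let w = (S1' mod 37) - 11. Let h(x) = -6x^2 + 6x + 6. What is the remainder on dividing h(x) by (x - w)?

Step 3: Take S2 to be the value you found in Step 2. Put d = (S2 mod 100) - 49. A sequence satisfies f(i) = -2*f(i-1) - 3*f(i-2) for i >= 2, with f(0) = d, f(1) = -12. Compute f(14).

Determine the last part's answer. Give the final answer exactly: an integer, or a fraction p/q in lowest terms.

Step 1: total draws C(15,6) = 5005; favorable C(6,5)*C(9,1) = 54; P = 54/5005; answer 54/5005
Step 2: S1 = 54/5005; threaded value p + q = 5059; w = 16; remainder = value at the root: -6*(16)^2 + 6*(16)^1 + 6 = (-1536) + (96) + (6) = -1434; answer -1434
Step 3: S2 = -1434; d = 17; f(2) = -2*(-12) - 3*(17) = -27; iterating: f(2)=-27, f(3)=90, f(4)=-99, f(5)=-72, f(6)=441, f(7)=-666, f(8)=9, f(9)=1980, f(10)=-3987, f(11)=2034, f(12)=7893, f(13)=-21888, f(14)=20097; answer 20097

20097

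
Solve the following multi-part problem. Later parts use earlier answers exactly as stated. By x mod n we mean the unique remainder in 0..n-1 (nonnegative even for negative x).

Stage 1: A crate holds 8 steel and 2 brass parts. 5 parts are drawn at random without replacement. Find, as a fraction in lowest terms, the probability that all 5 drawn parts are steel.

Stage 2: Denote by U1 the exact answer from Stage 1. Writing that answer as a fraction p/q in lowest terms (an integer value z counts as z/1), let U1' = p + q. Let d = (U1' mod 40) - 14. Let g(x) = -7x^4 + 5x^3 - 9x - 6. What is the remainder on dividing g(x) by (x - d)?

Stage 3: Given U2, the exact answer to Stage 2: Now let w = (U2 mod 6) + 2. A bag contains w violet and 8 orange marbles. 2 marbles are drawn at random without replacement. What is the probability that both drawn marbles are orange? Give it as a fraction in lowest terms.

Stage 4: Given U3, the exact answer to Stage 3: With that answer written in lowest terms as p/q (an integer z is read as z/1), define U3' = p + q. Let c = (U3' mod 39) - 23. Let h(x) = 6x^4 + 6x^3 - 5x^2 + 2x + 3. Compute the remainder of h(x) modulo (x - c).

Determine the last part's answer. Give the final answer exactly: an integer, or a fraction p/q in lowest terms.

Stage 1: total draws C(10,5) = 252; favorable C(8,5) = 56; P = 2/9; answer 2/9
Stage 2: U1 = 2/9; threaded value p + q = 11; d = -3; remainder = value at the root: -7*(-3)^4 + 5*(-3)^3 - 9*(-3)^1 - 6 = (-567) + (-135) + (27) + (-6) = -681; answer -681
Stage 3: U2 = -681; w = 5; total draws C(13,2) = 78; favorable C(8,2) = 28; P = 14/39; answer 14/39
Stage 4: U3 = 14/39; threaded value p + q = 53; c = -9; remainder = value at the root: 6*(-9)^4 + 6*(-9)^3 - 5*(-9)^2 + 2*(-9)^1 + 3 = (39366) + (-4374) + (-405) + (-18) + (3) = 34572; answer 34572

34572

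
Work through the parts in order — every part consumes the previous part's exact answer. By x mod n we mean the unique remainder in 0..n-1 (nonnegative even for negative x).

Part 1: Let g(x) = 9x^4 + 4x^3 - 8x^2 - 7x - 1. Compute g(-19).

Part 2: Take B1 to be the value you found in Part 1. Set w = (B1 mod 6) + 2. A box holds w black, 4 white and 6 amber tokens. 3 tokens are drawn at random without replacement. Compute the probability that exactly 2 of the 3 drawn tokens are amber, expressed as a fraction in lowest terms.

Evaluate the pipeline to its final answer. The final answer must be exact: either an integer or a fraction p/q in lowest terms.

27/91

Part 1: 9*(-19)^4 + 4*(-19)^3 - 8*(-19)^2 - 7*(-19)^1 - 1 = (1172889) + (-27436) + (-2888) + (133) + (-1) = 1142697; answer 1142697
Part 2: B1 = 1142697; w = 5; total draws C(15,3) = 455; favorable C(6,2)*C(9,1) = 135; P = 27/91; answer 27/91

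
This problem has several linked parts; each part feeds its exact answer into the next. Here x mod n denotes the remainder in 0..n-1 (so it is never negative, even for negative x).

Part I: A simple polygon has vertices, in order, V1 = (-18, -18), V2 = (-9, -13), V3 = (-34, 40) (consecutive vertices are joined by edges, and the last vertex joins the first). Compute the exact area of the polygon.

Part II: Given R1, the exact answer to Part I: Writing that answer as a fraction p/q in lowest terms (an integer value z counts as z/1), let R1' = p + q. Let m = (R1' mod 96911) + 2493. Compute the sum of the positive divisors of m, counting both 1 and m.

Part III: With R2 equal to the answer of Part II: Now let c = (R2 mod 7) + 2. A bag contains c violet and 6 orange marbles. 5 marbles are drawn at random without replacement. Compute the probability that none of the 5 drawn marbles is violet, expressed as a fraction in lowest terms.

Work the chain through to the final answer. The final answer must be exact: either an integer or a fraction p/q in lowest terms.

3/28

Part I: cross terms: (-18*-13 - -9*-18)=72, (-9*40 - -34*-13)=-802, (-34*-18 - -18*40)=1332; twice the area = |602| = 602; area = 301; answer 301
Part II: R1 = 301; threaded value p + q = 302; m = 2795; 2795 = 5 * 13 * 43; sigma = (1 + 5) * (1 + 13) * (1 + 43) = 6 * 14 * 44 = 3696; answer 3696
Part III: R2 = 3696; c = 2; total draws C(8,5) = 56; favorable C(6,5) = 6; P = 3/28; answer 3/28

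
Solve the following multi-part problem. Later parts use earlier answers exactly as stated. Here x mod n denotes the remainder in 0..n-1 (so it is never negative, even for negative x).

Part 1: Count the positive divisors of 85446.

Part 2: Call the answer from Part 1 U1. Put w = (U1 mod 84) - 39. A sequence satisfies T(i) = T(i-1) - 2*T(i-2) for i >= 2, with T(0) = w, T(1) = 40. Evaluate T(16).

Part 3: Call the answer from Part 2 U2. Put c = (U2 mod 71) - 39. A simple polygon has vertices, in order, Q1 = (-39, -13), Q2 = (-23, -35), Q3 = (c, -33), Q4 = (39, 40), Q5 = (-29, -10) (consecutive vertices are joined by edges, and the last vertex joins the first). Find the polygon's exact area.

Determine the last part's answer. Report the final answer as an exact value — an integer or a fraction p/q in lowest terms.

2572

Part 1: 85446 = 2 * 3^2 * 47 * 101; number of divisors = (1+1) * (2+1) * (1+1) * (1+1) = 24; answer 24
Part 2: U1 = 24; w = -15; T(2) = 1*(40) - 2*(-15) = 70; iterating: T(2)=70, T(3)=-10, T(4)=-150, T(5)=-130, T(6)=170, T(7)=430, T(8)=90, T(9)=-770, T(10)=-950, T(11)=590, T(12)=2490, T(13)=1310, T(14)=-3670, T(15)=-6290, T(16)=1050; answer 1050
Part 3: U2 = 1050; c = 17; cross terms: (-39*-35 - -23*-13)=1066, (-23*-33 - 17*-35)=1354, (17*40 - 39*-33)=1967, (39*-10 - -29*40)=770, (-29*-13 - -39*-10)=-13; twice the area = |5144| = 5144; area = 2572; answer 2572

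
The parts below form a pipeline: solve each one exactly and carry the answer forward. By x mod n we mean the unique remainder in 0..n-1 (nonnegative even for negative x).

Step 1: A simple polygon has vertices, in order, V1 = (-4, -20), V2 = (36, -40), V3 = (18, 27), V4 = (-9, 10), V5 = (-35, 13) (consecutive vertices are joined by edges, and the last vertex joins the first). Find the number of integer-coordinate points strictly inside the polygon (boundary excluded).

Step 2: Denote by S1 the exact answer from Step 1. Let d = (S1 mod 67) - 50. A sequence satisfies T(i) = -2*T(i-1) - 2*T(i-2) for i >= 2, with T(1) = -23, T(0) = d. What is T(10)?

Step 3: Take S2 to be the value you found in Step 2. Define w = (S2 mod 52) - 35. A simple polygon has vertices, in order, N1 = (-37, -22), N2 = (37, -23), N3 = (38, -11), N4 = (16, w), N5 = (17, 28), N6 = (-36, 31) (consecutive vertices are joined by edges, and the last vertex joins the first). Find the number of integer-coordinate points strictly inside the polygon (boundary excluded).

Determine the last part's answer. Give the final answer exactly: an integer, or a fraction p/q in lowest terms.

Step 1: cross terms: (-4*-40 - 36*-20)=880, (36*27 - 18*-40)=1692, (18*10 - -9*27)=423, (-9*13 - -35*10)=233, (-35*-20 - -4*13)=752; twice the area = |3980| = 3980; area = 1990; boundary points = 20 + 1 + 1 + 1 + 1 = 24; strictly interior points = area - boundary/2 + 1 = 1979; answer 1979
Step 2: S1 = 1979; d = -14; T(2) = -2*(-23) - 2*(-14) = 74; iterating: T(2)=74, T(3)=-102, T(4)=56, T(5)=92, T(6)=-296, T(7)=408, T(8)=-224, T(9)=-368, T(10)=1184; answer 1184
Step 3: S2 = 1184; w = 5; cross terms: (-37*-23 - 37*-22)=1665, (37*-11 - 38*-23)=467, (38*5 - 16*-11)=366, (16*28 - 17*5)=363, (17*31 - -36*28)=1535, (-36*-22 - -37*31)=1939; twice the area = |6335| = 6335; area = 6335/2; boundary points = 1 + 1 + 2 + 1 + 1 + 1 = 7; strictly interior points = area - boundary/2 + 1 = 3165; answer 3165

3165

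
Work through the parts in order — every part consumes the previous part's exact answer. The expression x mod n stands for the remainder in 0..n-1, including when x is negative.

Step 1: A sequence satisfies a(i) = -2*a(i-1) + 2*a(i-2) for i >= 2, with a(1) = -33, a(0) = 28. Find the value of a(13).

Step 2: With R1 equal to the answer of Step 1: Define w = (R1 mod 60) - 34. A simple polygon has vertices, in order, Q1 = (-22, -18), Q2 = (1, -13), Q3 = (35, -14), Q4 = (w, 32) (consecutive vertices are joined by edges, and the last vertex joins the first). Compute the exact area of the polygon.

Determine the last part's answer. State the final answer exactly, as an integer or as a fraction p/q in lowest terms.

Step 1: a(2) = -2*(-33) + 2*(28) = 122; iterating: a(2)=122, a(3)=-310, a(4)=864, a(5)=-2348, a(6)=6424, a(7)=-17544, a(8)=47936, a(9)=-130960, a(10)=357792, a(11)=-977504, a(12)=2670592, a(13)=-7296192; answer -7296192
Step 2: R1 = -7296192; w = 14; cross terms: (-22*-13 - 1*-18)=304, (1*-14 - 35*-13)=441, (35*32 - 14*-14)=1316, (14*-18 - -22*32)=452; twice the area = |2513| = 2513; area = 2513/2; answer 2513/2

2513/2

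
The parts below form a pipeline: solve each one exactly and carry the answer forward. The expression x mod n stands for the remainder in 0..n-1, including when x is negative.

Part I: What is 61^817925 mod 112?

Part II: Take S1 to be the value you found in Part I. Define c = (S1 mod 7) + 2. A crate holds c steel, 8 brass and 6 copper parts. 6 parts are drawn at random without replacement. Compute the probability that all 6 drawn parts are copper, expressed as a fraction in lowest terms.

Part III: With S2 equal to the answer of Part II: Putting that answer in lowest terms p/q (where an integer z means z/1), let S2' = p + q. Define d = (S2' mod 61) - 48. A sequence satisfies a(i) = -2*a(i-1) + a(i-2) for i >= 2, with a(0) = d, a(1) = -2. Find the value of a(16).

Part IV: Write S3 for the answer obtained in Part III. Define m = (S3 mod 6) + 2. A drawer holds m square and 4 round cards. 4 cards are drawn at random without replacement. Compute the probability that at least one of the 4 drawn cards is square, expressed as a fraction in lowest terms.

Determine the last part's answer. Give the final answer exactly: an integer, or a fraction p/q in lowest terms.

Part I: squarings mod 112: 61^1=61, 61^2=25, 61^4=65, 61^8=81, 61^16=65, 61^32=81, 61^64=65, 61^128=81, 61^256=65, 61^512=81, 61^1024=65, 61^2048=81, 61^4096=65, 61^8192=81, 61^16384=65, 61^32768=81, 61^65536=65, 61^131072=81, 61^262144=65, 61^524288=81; 61^817925 = 61^1 * 61^4 * 61^256 * 61^512 * 61^2048 * 61^4096 * 61^8192 * 61^16384 * 61^262144 * 61^524288 = 45 (mod 112); answer 45
Part II: S1 = 45; c = 5; total draws C(19,6) = 27132; favorable C(6,6) = 1; P = 1/27132; answer 1/27132
Part III: S2 = 1/27132; threaded value p + q = 27133; d = 1; a(2) = -2*(-2) + 1*(1) = 5; iterating: a(2)=5, a(3)=-12, a(4)=29, a(5)=-70, a(6)=169, a(7)=-408, a(8)=985, a(9)=-2378, a(10)=5741, a(11)=-13860, a(12)=33461, a(13)=-80782, a(14)=195025, a(15)=-470832, a(16)=1136689; answer 1136689
Part IV: S3 = 1136689; m = 3; total draws C(7,4) = 35; complement C(4,4) = 1; favorable 35 - 1 = 34; P = 34/35; answer 34/35

34/35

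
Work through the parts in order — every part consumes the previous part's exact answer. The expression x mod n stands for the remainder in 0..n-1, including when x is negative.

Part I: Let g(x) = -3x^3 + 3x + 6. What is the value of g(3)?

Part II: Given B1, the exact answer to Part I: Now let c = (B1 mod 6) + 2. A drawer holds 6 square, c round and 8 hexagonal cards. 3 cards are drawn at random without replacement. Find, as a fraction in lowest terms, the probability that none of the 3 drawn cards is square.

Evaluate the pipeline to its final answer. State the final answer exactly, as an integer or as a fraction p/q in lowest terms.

3/14

Part I: -3*(3)^3 + 3*(3)^1 + 6 = (-81) + (9) + (6) = -66; answer -66
Part II: B1 = -66; c = 2; total draws C(16,3) = 560; favorable C(10,3) = 120; P = 3/14; answer 3/14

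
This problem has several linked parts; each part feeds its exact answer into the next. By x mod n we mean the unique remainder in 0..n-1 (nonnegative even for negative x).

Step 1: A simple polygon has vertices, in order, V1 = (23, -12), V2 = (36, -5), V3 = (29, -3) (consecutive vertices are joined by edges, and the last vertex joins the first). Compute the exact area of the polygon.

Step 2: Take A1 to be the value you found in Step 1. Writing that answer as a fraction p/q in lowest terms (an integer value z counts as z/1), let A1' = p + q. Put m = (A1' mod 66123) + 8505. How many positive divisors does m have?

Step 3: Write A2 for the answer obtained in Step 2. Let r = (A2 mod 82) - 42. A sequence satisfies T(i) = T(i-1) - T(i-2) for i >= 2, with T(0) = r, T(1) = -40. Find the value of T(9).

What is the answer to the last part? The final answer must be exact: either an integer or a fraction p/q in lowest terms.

34

Step 1: cross terms: (23*-5 - 36*-12)=317, (36*-3 - 29*-5)=37, (29*-12 - 23*-3)=-279; twice the area = |75| = 75; area = 75/2; answer 75/2
Step 2: A1 = 75/2; threaded value p + q = 77; m = 8582; 8582 = 2 * 7 * 613; number of divisors = (1+1) * (1+1) * (1+1) = 8; answer 8
Step 3: A2 = 8; r = -34; T(2) = 1*(-40) - 1*(-34) = -6; iterating: T(2)=-6, T(3)=34, T(4)=40, T(5)=6, T(6)=-34, T(7)=-40, T(8)=-6, T(9)=34; answer 34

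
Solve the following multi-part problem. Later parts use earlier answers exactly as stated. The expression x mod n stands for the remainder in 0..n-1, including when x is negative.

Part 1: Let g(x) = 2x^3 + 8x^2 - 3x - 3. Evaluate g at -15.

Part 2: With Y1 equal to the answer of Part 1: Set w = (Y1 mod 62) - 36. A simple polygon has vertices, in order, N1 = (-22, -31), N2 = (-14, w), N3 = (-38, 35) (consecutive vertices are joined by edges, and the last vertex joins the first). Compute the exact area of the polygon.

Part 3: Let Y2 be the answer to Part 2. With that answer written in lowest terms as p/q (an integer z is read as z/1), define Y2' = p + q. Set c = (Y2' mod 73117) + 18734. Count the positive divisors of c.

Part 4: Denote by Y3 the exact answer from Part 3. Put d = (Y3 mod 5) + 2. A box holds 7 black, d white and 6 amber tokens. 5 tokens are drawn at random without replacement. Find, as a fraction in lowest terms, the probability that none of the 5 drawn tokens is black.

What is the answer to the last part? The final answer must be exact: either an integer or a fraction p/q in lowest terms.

Part 1: 2*(-15)^3 + 8*(-15)^2 - 3*(-15)^1 - 3 = (-6750) + (1800) + (45) + (-3) = -4908; answer -4908
Part 2: Y1 = -4908; w = 16; cross terms: (-22*16 - -14*-31)=-786, (-14*35 - -38*16)=118, (-38*-31 - -22*35)=1948; twice the area = |1280| = 1280; area = 640; answer 640
Part 3: Y2 = 640; threaded value p + q = 641; c = 19375; 19375 = 5^4 * 31; number of divisors = (4+1) * (1+1) = 10; answer 10
Part 4: Y3 = 10; d = 2; total draws C(15,5) = 3003; favorable C(8,5) = 56; P = 8/429; answer 8/429

8/429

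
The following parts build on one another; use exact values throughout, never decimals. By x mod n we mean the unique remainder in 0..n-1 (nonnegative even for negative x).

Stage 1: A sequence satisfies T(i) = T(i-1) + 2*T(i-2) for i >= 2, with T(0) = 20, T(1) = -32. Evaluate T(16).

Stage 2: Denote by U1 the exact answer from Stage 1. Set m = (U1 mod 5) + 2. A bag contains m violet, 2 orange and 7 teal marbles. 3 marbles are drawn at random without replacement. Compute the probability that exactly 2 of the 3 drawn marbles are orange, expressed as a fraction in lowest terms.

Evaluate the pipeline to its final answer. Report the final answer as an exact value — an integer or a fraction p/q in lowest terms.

Stage 1: T(2) = 1*(-32) + 2*(20) = 8; iterating: T(2)=8, T(3)=-56, T(4)=-40, T(5)=-152, T(6)=-232, T(7)=-536, T(8)=-1000, T(9)=-2072, T(10)=-4072, T(11)=-8216, T(12)=-16360, T(13)=-32792, T(14)=-65512, T(15)=-131096, T(16)=-262120; answer -262120
Stage 2: U1 = -262120; m = 2; total draws C(11,3) = 165; favorable C(2,2)*C(9,1) = 9; P = 3/55; answer 3/55

3/55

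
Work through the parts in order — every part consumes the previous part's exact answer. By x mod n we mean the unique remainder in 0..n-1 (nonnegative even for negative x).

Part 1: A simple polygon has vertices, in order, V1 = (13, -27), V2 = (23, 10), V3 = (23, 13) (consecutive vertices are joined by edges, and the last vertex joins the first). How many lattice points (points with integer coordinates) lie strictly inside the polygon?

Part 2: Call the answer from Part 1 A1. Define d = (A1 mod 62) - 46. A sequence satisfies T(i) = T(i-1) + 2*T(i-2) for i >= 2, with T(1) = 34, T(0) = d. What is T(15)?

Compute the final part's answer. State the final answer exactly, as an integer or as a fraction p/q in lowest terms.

Part 1: cross terms: (13*10 - 23*-27)=751, (23*13 - 23*10)=69, (23*-27 - 13*13)=-790; twice the area = |30| = 30; area = 15; boundary points = 1 + 3 + 10 = 14; strictly interior points = area - boundary/2 + 1 = 9; answer 9
Part 2: A1 = 9; d = -37; T(2) = 1*(34) + 2*(-37) = -40; iterating: T(2)=-40, T(3)=28, T(4)=-52, T(5)=4, T(6)=-100, T(7)=-92, T(8)=-292, T(9)=-476, T(10)=-1060, T(11)=-2012, T(12)=-4132, T(13)=-8156, T(14)=-16420, T(15)=-32732; answer -32732

-32732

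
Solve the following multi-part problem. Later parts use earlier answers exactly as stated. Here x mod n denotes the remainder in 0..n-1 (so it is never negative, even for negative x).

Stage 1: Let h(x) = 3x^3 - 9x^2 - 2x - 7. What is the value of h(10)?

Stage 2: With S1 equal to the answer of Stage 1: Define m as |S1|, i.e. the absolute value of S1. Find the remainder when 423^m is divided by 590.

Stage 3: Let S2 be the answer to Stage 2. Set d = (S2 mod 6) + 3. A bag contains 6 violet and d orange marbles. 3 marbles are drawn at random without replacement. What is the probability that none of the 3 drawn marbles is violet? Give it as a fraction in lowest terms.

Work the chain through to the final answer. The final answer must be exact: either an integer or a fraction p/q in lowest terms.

Stage 1: 3*(10)^3 - 9*(10)^2 - 2*(10)^1 - 7 = (3000) + (-900) + (-20) + (-7) = 2073; answer 2073
Stage 2: S1 = 2073; m = 2073; squarings mod 590: 423^1=423, 423^2=159, 423^4=501, 423^8=251, 423^16=461, 423^32=121, 423^64=481, 423^128=81, 423^256=71, 423^512=321, 423^1024=381, 423^2048=21; 423^2073 = 423^1 * 423^8 * 423^16 * 423^2048 = 573 (mod 590); answer 573
Stage 3: S2 = 573; d = 6; total draws C(12,3) = 220; favorable C(6,3) = 20; P = 1/11; answer 1/11

1/11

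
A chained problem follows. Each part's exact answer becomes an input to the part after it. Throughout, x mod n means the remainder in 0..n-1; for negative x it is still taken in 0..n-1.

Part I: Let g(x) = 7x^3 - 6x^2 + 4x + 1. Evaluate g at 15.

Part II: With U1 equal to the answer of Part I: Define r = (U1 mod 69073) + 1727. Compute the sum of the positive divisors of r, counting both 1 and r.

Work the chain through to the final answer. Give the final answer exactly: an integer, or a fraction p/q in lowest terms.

Part I: 7*(15)^3 - 6*(15)^2 + 4*(15)^1 + 1 = (23625) + (-1350) + (60) + (1) = 22336; answer 22336
Part II: U1 = 22336; r = 24063; 24063 = 3 * 13 * 617; sigma = (1 + 3) * (1 + 13) * (1 + 617) = 4 * 14 * 618 = 34608; answer 34608

34608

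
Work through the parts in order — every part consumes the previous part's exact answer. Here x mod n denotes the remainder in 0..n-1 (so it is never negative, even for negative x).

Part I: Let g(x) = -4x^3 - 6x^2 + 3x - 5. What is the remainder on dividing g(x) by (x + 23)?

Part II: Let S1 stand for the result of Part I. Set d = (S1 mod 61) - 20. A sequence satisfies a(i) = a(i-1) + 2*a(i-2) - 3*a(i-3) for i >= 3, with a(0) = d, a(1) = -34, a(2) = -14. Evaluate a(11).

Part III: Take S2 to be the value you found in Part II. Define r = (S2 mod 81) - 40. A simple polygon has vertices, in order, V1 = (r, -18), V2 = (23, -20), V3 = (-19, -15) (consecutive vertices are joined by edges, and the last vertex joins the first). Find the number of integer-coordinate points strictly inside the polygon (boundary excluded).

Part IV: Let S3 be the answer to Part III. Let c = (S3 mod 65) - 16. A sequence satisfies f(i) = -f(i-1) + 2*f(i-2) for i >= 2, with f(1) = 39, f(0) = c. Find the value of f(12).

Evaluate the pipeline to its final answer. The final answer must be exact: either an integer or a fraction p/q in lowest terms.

Part I: remainder = value at the root: -4*(-23)^3 - 6*(-23)^2 + 3*(-23)^1 - 5 = (48668) + (-3174) + (-69) + (-5) = 45420; answer 45420
Part II: S1 = 45420; d = 16; a(3) = 1*(-14) + 2*(-34) - 3*(16) = -130; iterating: a(3)=-130, a(4)=-56, a(5)=-274, a(6)=4, a(7)=-376, a(8)=454, a(9)=-310, a(10)=1726, a(11)=-256; answer -256
Part III: S2 = -256; r = 28; cross terms: (28*-20 - 23*-18)=-146, (23*-15 - -19*-20)=-725, (-19*-18 - 28*-15)=762; twice the area = |-109| = 109; area = 109/2; boundary points = 1 + 1 + 1 = 3; strictly interior points = area - boundary/2 + 1 = 54; answer 54
Part IV: S3 = 54; c = 38; f(2) = -1*(39) + 2*(38) = 37; iterating: f(2)=37, f(3)=41, f(4)=33, f(5)=49, f(6)=17, f(7)=81, f(8)=-47, f(9)=209, f(10)=-303, f(11)=721, f(12)=-1327; answer -1327

-1327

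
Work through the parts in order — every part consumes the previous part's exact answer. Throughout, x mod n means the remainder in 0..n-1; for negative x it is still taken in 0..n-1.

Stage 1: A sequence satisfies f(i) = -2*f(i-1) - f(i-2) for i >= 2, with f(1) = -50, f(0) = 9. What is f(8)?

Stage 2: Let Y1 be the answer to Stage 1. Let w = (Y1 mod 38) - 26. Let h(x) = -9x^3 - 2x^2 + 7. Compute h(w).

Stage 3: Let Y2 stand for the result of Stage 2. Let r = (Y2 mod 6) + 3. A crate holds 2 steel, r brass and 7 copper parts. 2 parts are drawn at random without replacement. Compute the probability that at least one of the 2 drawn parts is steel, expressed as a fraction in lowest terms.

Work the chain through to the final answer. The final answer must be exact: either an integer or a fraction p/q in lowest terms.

25/91

Stage 1: f(2) = -2*(-50) - 1*(9) = 91; iterating: f(2)=91, f(3)=-132, f(4)=173, f(5)=-214, f(6)=255, f(7)=-296, f(8)=337; answer 337
Stage 2: Y1 = 337; w = 7; -9*(7)^3 - 2*(7)^2 + 7 = (-3087) + (-98) + (7) = -3178; answer -3178
Stage 3: Y2 = -3178; r = 5; total draws C(14,2) = 91; complement C(12,2) = 66; favorable 91 - 66 = 25; P = 25/91; answer 25/91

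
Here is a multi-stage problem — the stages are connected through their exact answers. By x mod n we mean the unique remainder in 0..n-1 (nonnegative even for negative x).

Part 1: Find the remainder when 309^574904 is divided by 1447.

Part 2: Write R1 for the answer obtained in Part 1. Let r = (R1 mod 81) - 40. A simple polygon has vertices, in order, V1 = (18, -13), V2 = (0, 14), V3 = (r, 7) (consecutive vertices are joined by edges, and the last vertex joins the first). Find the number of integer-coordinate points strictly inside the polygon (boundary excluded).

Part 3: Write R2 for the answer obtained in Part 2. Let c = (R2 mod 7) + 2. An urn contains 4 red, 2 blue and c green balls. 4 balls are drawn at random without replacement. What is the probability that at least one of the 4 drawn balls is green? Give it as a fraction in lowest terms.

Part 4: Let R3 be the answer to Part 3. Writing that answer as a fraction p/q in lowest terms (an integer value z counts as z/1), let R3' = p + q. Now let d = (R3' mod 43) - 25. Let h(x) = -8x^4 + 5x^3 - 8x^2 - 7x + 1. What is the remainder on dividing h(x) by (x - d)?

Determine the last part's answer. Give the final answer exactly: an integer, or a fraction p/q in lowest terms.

-111517

Part 1: squarings mod 1447: 309^1=309, 309^2=1426, 309^4=441, 309^8=583, 309^16=1291, 309^32=1184, 309^64=1160, 309^128=1337, 309^256=524, 309^512=1093, 309^1024=874, 309^2048=1307, 309^4096=789, 309^8192=311, 309^16384=1219, 309^32768=1339, 309^65536=88, 309^131072=509, 309^262144=68, 309^524288=283; 309^574904 = 309^8 * 309^16 * 309^32 * 309^128 * 309^256 * 309^1024 * 309^16384 * 309^32768 * 309^524288 = 1101 (mod 1447); answer 1101
Part 2: R1 = 1101; r = 8; cross terms: (18*14 - 0*-13)=252, (0*7 - 8*14)=-112, (8*-13 - 18*7)=-230; twice the area = |-90| = 90; area = 45; boundary points = 9 + 1 + 10 = 20; strictly interior points = area - boundary/2 + 1 = 36; answer 36
Part 3: R2 = 36; c = 3; total draws C(9,4) = 126; complement C(6,4) = 15; favorable 126 - 15 = 111; P = 37/42; answer 37/42
Part 4: R3 = 37/42; threaded value p + q = 79; d = 11; remainder = value at the root: -8*(11)^4 + 5*(11)^3 - 8*(11)^2 - 7*(11)^1 + 1 = (-117128) + (6655) + (-968) + (-77) + (1) = -111517; answer -111517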